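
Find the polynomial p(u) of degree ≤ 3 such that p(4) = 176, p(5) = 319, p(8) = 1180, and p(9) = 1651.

Using the Lagrange interpolation formula with nodes 4, 5, 8, 9:
  L_0(u) = (u - 5)(u - 8)(u - 9) / -20
  L_1(u) = (u - 4)(u - 8)(u - 9) / 12
  L_2(u) = (u - 4)(u - 5)(u - 9) / -12
  L_3(u) = (u - 4)(u - 5)(u - 8) / 20
Then p(u) = 176·L_0(u) + 319·L_1(u) + 1180·L_2(u) + 1651·L_3(u).
Expanding and collecting terms gives p(u) = 2u^3 + 2u^2 + 3u + 4.
Check: p(9) = 1651. ✓

p(u) = 2u^3 + 2u^2 + 3u + 4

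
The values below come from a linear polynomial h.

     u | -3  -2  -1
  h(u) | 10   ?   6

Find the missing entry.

8

On equispaced nodes a degree-1 polynomial has vanishing second forward difference, so
  h(-3) - 2·h(-2) + h(-1) = 0.
Substituting the known values and solving for h(-2):
  -2·h(-2) = -16
  h(-2) = 8.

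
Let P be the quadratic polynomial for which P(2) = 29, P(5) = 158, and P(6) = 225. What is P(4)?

103

Write P(n) = an^2 + bn + c. Substituting each data point gives a linear system:
  4a + 2b + c = 29
  25a + 5b + c = 158
  36a + 6b + c = 225
Solving the system yields a = 6, b = 1, c = 3.
So P(n) = 6n² + n + 3.
Then P(4) = 103.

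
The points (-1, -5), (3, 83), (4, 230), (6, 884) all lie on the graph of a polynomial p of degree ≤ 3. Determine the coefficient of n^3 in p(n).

5

Write p(n) = an^3 + bn^2 + cn + d. Substituting each data point gives a linear system:
  -a + b - c + d = -5
  27a + 9b + 3c + d = 83
  64a + 16b + 4c + d = 230
  216a + 36b + 6c + d = 884
Solving the system yields a = 5, b = -5, c = -3, d = 2.
So p(n) = 5n^3 - 5n^2 - 3n + 2.
The leading coefficient is 5.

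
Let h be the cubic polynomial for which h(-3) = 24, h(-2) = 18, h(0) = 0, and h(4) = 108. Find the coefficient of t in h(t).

-5

Write h(t) = at^3 + bt^2 + ct + d. Substituting each data point gives a linear system:
  -27a + 9b - 3c + d = 24
  -8a + 4b - 2c + d = 18
  d = 0
  64a + 16b + 4c + d = 108
Solving the system yields a = 1, b = 4, c = -5, d = 0.
So h(t) = t^3 + 4t^2 - 5t.
The coefficient of t is -5.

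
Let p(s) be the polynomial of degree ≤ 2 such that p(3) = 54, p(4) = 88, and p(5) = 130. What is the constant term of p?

Write p(s) = as^2 + bs + c. Substituting each data point gives a linear system:
  9a + 3b + c = 54
  16a + 4b + c = 88
  25a + 5b + c = 130
Solving the system yields a = 4, b = 6, c = 0.
So p(s) = 4s^2 + 6s.
The constant term is 0.

0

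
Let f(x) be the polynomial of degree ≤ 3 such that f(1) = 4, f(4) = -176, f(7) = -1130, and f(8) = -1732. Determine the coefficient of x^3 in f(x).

-4

Write f(x) = ax^3 + bx^2 + cx + d. Substituting each data point gives a linear system:
  a + b + c + d = 4
  64a + 16b + 4c + d = -176
  343a + 49b + 7c + d = -1130
  512a + 64b + 8c + d = -1732
Solving the system yields a = -4, b = 5, c = -1, d = 4.
So f(x) = -4x^3 + 5x^2 - x + 4.
The leading coefficient is -4.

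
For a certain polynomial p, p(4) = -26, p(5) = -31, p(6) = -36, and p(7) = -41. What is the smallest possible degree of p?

1

Forward differences of the values at n = 4, 5, 6, 7:
  p  : -26  -31  -36  -41
  Δ  : -5  -5  -5
  Δ^2: 0  0
  Δ^3: 0
The first differences are constant (-5) and nonzero, while all higher differences vanish, so the minimal degree is 1.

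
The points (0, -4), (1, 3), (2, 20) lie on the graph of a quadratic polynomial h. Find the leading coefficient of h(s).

Write h(s) = as^2 + bs + c. Substituting each data point gives a linear system:
  c = -4
  a + b + c = 3
  4a + 2b + c = 20
Solving the system yields a = 5, b = 2, c = -4.
So h(s) = 5s² + 2s - 4.
The leading coefficient is 5.

5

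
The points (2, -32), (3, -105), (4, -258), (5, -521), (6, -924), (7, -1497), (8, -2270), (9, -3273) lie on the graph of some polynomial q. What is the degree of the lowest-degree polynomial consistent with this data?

3

Forward differences of the values at x = 2, 3, 4, 5, 6, 7, 8, 9:
  q  : -32  -105  -258  -521  -924  -1497  -2270  -3273
  Δ  : -73  -153  -263  -403  -573  -773  -1003
  Δ^2: -80  -110  -140  -170  -200  -230
  Δ^3: -30  -30  -30  -30  -30
  Δ^4: 0  0  0  0
  Δ^5: 0  0  0
  Δ^6: 0  0
  Δ^7: 0
The third differences are constant (-30) and nonzero, while all higher differences vanish, so the minimal degree is 3.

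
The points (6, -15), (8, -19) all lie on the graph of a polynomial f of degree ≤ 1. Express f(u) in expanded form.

f(u) = -2u - 3

Using the Lagrange interpolation formula with nodes 6, 8:
  L_0(u) = (u - 8) / -2
  L_1(u) = (u - 6) / 2
Then f(u) = -15·L_0(u) - 19·L_1(u).
Expanding and collecting terms gives f(u) = -2u - 3.
Check: f(6) = -15. ✓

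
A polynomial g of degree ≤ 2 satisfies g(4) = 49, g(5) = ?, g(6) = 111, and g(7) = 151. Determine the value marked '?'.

77

The 3 known points determine the degree-2 polynomial uniquely.
Write g(x) = ax^2 + bx + c. Substituting each data point gives a linear system:
  16a + 4b + c = 49
  36a + 6b + c = 111
  49a + 7b + c = 151
Solving the system yields a = 3, b = 1, c = -3.
So g(x) = 3x^2 + x - 3.
Then g(5) = 77.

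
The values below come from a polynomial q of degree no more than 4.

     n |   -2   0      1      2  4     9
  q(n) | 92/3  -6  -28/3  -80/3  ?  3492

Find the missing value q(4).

-94/3

The 5 known points determine the degree-4 polynomial uniquely.
Write q(n) = an^4 + bn^3 + cn^2 + dn + e. Substituting each data point gives a linear system:
  16a - 8b + 4c - 2d + e = 92/3
  e = -6
  a + b + c + d + e = -28/3
  16a + 8b + 4c + 2d + e = -80/3
  6561a + 729b + 81c + 9d + e = 3492
Solving the system yields a = 1, b = -4, c = -2, d = 5/3, e = -6.
So q(n) = n^4 - 4n^3 - 2n^2 + (5/3)n - 6.
Then q(4) = -94/3.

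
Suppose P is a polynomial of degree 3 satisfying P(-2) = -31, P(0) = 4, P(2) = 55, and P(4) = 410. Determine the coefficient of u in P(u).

Write P(u) = au^3 + bu^2 + cu + d. Substituting each data point gives a linear system:
  -8a + 4b - 2c + d = -31
  d = 4
  8a + 4b + 2c + d = 55
  64a + 16b + 4c + d = 410
Solving the system yields a = 6, b = 2, c = -5/2, d = 4.
So P(u) = 6u^3 + 2u^2 - (5/2)u + 4.
The coefficient of u is -5/2.

-5/2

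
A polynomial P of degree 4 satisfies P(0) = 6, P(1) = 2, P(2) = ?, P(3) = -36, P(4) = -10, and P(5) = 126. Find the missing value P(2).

The 5 known points determine the degree-4 polynomial uniquely.
Write P(x) = ax^4 + bx^3 + cx^2 + dx + e. Substituting each data point gives a linear system:
  e = 6
  a + b + c + d + e = 2
  81a + 27b + 9c + 3d + e = -36
  256a + 64b + 16c + 4d + e = -10
  625a + 125b + 25c + 5d + e = 126
Solving the system yields a = 1, b = -3, c = -6, d = 4, e = 6.
So P(x) = x⁴ - 3x³ - 6x² + 4x + 6.
Then P(2) = -18.

-18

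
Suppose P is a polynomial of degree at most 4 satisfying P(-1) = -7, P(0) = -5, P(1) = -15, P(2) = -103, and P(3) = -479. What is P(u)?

P(u) = -6u^4 + u^3 - 5u - 5

Write P(u) = au^4 + bu^3 + cu^2 + du + e. Substituting each data point gives a linear system:
  a - b + c - d + e = -7
  e = -5
  a + b + c + d + e = -15
  16a + 8b + 4c + 2d + e = -103
  81a + 27b + 9c + 3d + e = -479
Solving the system yields a = -6, b = 1, c = 0, d = -5, e = -5.
So P(u) = -6u^4 + u^3 - 5u - 5.
Check: P(3) = -479. ✓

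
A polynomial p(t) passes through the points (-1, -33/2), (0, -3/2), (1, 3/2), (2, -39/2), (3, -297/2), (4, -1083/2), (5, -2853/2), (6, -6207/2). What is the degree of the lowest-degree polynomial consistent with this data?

Forward differences of the values at t = -1, 0, 1, 2, 3, 4, 5, 6:
  p  : -33/2  -3/2  3/2  -39/2  -297/2  -1083/2  -2853/2  -6207/2
  Δ  : 15  3  -21  -129  -393  -885  -1677
  Δ^2: -12  -24  -108  -264  -492  -792
  Δ^3: -12  -84  -156  -228  -300
  Δ^4: -72  -72  -72  -72
  Δ^5: 0  0  0
  Δ^6: 0  0
  Δ^7: 0
The fourth differences are constant (-72) and nonzero, while all higher differences vanish, so the minimal degree is 4.

4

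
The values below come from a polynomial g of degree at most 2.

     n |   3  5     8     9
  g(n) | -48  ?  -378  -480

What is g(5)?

-144

The 3 known points determine the degree-2 polynomial uniquely.
Write g(n) = an^2 + bn + c. Substituting each data point gives a linear system:
  9a + 3b + c = -48
  64a + 8b + c = -378
  81a + 9b + c = -480
Solving the system yields a = -6, b = 0, c = 6.
So g(n) = -6n² + 6.
Then g(5) = -144.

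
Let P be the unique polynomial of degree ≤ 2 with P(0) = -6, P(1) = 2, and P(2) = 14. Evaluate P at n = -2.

-10

Write P(n) = an^2 + bn + c. Substituting each data point gives a linear system:
  c = -6
  a + b + c = 2
  4a + 2b + c = 14
Solving the system yields a = 2, b = 6, c = -6.
So P(n) = 2n^2 + 6n - 6.
Then P(-2) = -10.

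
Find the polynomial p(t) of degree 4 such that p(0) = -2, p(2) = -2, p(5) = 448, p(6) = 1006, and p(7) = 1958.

p(t) = t^4 - t^3 - 2t^2 - 2

Write p(t) = at^4 + bt^3 + ct^2 + dt + e. Substituting each data point gives a linear system:
  e = -2
  16a + 8b + 4c + 2d + e = -2
  625a + 125b + 25c + 5d + e = 448
  1296a + 216b + 36c + 6d + e = 1006
  2401a + 343b + 49c + 7d + e = 1958
Solving the system yields a = 1, b = -1, c = -2, d = 0, e = -2.
So p(t) = t⁴ - t³ - 2t² - 2.
Check: p(7) = 1958. ✓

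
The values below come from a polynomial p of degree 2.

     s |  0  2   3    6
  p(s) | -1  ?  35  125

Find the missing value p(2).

17

The 3 known points determine the degree-2 polynomial uniquely.
Write p(s) = as^2 + bs + c. Substituting each data point gives a linear system:
  c = -1
  9a + 3b + c = 35
  36a + 6b + c = 125
Solving the system yields a = 3, b = 3, c = -1.
So p(s) = 3s² + 3s - 1.
Then p(2) = 17.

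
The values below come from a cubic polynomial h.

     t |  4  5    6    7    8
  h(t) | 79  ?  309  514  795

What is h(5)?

168

The 4 known points determine the degree-3 polynomial uniquely.
Write h(t) = at^3 + bt^2 + ct + d. Substituting each data point gives a linear system:
  64a + 16b + 4c + d = 79
  216a + 36b + 6c + d = 309
  343a + 49b + 7c + d = 514
  512a + 64b + 8c + d = 795
Solving the system yields a = 2, b = -4, c = 3, d = 3.
So h(t) = 2t^3 - 4t^2 + 3t + 3.
Then h(5) = 168.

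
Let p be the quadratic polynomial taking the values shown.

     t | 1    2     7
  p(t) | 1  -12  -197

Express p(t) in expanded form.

Using the Lagrange interpolation formula with nodes 1, 2, 7:
  L_0(t) = (t - 2)(t - 7) / 6
  L_1(t) = (t - 1)(t - 7) / -5
  L_2(t) = (t - 1)(t - 2) / 30
Then p(t) = 1·L_0(t) - 12·L_1(t) - 197·L_2(t).
Expanding and collecting terms gives p(t) = -4t^2 - t + 6.
Check: p(1) = 1. ✓

p(t) = -4t^2 - t + 6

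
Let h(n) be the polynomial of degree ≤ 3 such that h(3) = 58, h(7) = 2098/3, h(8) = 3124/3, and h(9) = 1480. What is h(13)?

13324/3

Write h(n) = an^3 + bn^2 + cn + d. Substituting each data point gives a linear system:
  27a + 9b + 3c + d = 58
  343a + 49b + 7c + d = 2098/3
  512a + 64b + 8c + d = 3124/3
  729a + 81b + 9c + d = 1480
Solving the system yields a = 2, b = 1/3, c = -1, d = 4.
So h(n) = 2n^3 + (1/3)n^2 - n + 4.
Then h(13) = 13324/3.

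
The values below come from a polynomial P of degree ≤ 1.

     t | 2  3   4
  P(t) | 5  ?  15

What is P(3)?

10

On equispaced nodes a degree-1 polynomial has vanishing second forward difference, so
  P(2) - 2·P(3) + P(4) = 0.
Substituting the known values and solving for P(3):
  -2·P(3) = -20
  P(3) = 10.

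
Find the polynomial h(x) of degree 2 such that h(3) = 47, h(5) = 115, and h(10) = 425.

h(x) = 4x^2 + 2x + 5

Write h(x) = ax^2 + bx + c. Substituting each data point gives a linear system:
  9a + 3b + c = 47
  25a + 5b + c = 115
  100a + 10b + c = 425
Solving the system yields a = 4, b = 2, c = 5.
So h(x) = 4x^2 + 2x + 5.
Check: h(10) = 425. ✓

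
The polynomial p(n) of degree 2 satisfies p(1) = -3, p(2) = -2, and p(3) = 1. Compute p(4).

6

Write p(n) = an^2 + bn + c. Substituting each data point gives a linear system:
  a + b + c = -3
  4a + 2b + c = -2
  9a + 3b + c = 1
Solving the system yields a = 1, b = -2, c = -2.
So p(n) = n^2 - 2n - 2.
Then p(4) = 6.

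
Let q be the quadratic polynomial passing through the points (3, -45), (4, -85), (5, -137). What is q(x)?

Write q(x) = ax^2 + bx + c. Substituting each data point gives a linear system:
  9a + 3b + c = -45
  16a + 4b + c = -85
  25a + 5b + c = -137
Solving the system yields a = -6, b = 2, c = 3.
So q(x) = -6x² + 2x + 3.
Check: q(4) = -85. ✓

q(x) = -6x^2 + 2x + 3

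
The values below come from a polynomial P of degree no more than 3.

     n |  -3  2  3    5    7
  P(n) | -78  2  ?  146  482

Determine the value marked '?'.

The 4 known points determine the degree-3 polynomial uniquely.
Write P(n) = an^3 + bn^2 + cn + d. Substituting each data point gives a linear system:
  -27a + 9b - 3c + d = -78
  8a + 4b + 2c + d = 2
  125a + 25b + 5c + d = 146
  343a + 49b + 7c + d = 482
Solving the system yields a = 2, b = -4, c = -2, d = 6.
So P(n) = 2n^3 - 4n^2 - 2n + 6.
Then P(3) = 18.

18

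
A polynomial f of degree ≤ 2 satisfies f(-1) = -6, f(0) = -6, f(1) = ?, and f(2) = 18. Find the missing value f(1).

2

The 3 known points determine the degree-2 polynomial uniquely.
Write f(t) = at^2 + bt + c. Substituting each data point gives a linear system:
  a - b + c = -6
  c = -6
  4a + 2b + c = 18
Solving the system yields a = 4, b = 4, c = -6.
So f(t) = 4t² + 4t - 6.
Then f(1) = 2.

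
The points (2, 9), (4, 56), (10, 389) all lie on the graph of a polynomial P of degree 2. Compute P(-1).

-3/2

Using the Lagrange interpolation formula with nodes 2, 4, 10:
  L_0(s) = (s - 4)(s - 10) / 16
  L_1(s) = (s - 2)(s - 10) / -12
  L_2(s) = (s - 2)(s - 4) / 48
Then P(s) = 9·L_0(s) + 56·L_1(s) + 389·L_2(s).
Expanding and collecting terms gives P(s) = 4s² - (1/2)s - 6.
Evaluating at s = -1: P(-1) = -3/2.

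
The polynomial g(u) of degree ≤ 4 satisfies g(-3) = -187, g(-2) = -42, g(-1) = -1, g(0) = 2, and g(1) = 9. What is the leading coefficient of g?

-1

Write g(u) = au^4 + bu^3 + cu^2 + du + e. Substituting each data point gives a linear system:
  81a - 27b + 9c - 3d + e = -187
  16a - 8b + 4c - 2d + e = -42
  a - b + c - d + e = -1
  e = 2
  a + b + c + d + e = 9
Solving the system yields a = -1, b = 5, c = 3, d = 0, e = 2.
So g(u) = -u^4 + 5u^3 + 3u^2 + 2.
The leading coefficient is -1.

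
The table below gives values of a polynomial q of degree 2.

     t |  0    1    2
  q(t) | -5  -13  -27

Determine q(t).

q(t) = -3t^2 - 5t - 5

Write q(t) = at^2 + bt + c. Substituting each data point gives a linear system:
  c = -5
  a + b + c = -13
  4a + 2b + c = -27
Solving the system yields a = -3, b = -5, c = -5.
So q(t) = -3t² - 5t - 5.
Check: q(2) = -27. ✓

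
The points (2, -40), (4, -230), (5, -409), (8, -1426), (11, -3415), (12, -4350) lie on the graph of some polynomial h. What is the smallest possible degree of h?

3

Divided differences on the nodes 2, 4, 5, 8, 11, 12:
  order 0: -40  -230  -409  -1426  -3415  -4350
  order 1: -95  -179  -339  -663  -935
  order 2: -28  -40  -54  -68
  order 3: -2  -2  -2
  order 4: 0  0
  order 5: 0
The order-3 divided differences are all -2 (nonzero) and every higher order vanishes, so the data lies on a polynomial of degree exactly 3.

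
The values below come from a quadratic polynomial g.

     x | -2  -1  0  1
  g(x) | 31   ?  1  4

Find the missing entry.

The 3 known points determine the degree-2 polynomial uniquely.
Write g(x) = ax^2 + bx + c. Substituting each data point gives a linear system:
  4a - 2b + c = 31
  c = 1
  a + b + c = 4
Solving the system yields a = 6, b = -3, c = 1.
So g(x) = 6x^2 - 3x + 1.
Then g(-1) = 10.

10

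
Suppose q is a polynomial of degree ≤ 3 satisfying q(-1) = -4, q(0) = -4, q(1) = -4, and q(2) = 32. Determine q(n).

Using the Lagrange interpolation formula with nodes -1, 0, 1, 2:
  L_0(n) = n(n - 1)(n - 2) / -6
  L_1(n) = (n + 1)(n - 1)(n - 2) / 2
  L_2(n) = (n + 1)n(n - 2) / -2
  L_3(n) = (n + 1)n(n - 1) / 6
Then q(n) = -4·L_0(n) - 4·L_1(n) - 4·L_2(n) + 32·L_3(n).
Expanding and collecting terms gives q(n) = 6n^3 - 6n - 4.
Check: q(1) = -4. ✓

q(n) = 6n^3 - 6n - 4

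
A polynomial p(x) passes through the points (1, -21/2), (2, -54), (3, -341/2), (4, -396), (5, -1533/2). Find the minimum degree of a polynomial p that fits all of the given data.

Forward differences of the values at x = 1, 2, 3, 4, 5:
  p  : -21/2  -54  -341/2  -396  -1533/2
  Δ  : -87/2  -233/2  -451/2  -741/2
  Δ^2: -73  -109  -145
  Δ^3: -36  -36
  Δ^4: 0
The third differences are constant (-36) and nonzero, while all higher differences vanish, so the minimal degree is 3.

3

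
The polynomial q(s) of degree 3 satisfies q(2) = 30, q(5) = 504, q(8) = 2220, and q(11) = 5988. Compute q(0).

4

Forward differences of the values at s = 2, 5, 8, 11:
  q  : 30  504  2220  5988
  Δ  : 474  1716  3768
  Δ^2: 1242  2052
  Δ^3: 810
The third differences are constant, confirming degree 3.
Interpolating (Newton forward form) and evaluating at s = 0 gives q(0) = 4.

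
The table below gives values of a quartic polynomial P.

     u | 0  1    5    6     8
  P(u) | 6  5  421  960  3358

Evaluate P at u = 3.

33

Using the Lagrange interpolation formula with nodes 0, 1, 5, 6, 8:
  L_0(u) = (u - 1)(u - 5)(u - 6)(u - 8) / 240
  L_1(u) = u(u - 5)(u - 6)(u - 8) / -140
  L_2(u) = u(u - 1)(u - 6)(u - 8) / 60
  L_3(u) = u(u - 1)(u - 5)(u - 8) / -60
  L_4(u) = u(u - 1)(u - 5)(u - 6) / 336
Then P(u) = 6·L_0(u) + 5·L_1(u) + 421·L_2(u) + 960·L_3(u) + 3358·L_4(u).
Expanding and collecting terms gives P(u) = u^4 - u^3 - 4u^2 + 3u + 6.
Evaluating at u = 3: P(3) = 33.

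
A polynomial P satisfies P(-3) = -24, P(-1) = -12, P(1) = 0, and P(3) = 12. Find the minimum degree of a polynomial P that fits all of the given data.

Forward differences of the values at x = -3, -1, 1, 3:
  P  : -24  -12  0  12
  Δ  : 12  12  12
  Δ^2: 0  0
  Δ^3: 0
The first differences are constant (12) and nonzero, while all higher differences vanish, so the minimal degree is 1.

1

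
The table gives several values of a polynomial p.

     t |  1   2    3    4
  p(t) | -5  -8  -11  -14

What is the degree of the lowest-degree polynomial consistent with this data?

Forward differences of the values at t = 1, 2, 3, 4:
  p  : -5  -8  -11  -14
  Δ  : -3  -3  -3
  Δ^2: 0  0
  Δ^3: 0
The first differences are constant (-3) and nonzero, while all higher differences vanish, so the minimal degree is 1.

1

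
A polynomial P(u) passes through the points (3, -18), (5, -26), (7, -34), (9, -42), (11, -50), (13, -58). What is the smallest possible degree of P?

Forward differences of the values at u = 3, 5, 7, 9, 11, 13:
  P  : -18  -26  -34  -42  -50  -58
  Δ  : -8  -8  -8  -8  -8
  Δ^2: 0  0  0  0
  Δ^3: 0  0  0
  Δ^4: 0  0
  Δ^5: 0
The first differences are constant (-8) and nonzero, while all higher differences vanish, so the minimal degree is 1.

1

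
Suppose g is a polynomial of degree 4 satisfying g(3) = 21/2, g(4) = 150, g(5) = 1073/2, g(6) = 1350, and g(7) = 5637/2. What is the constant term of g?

Write g(s) = as^4 + bs^3 + cs^2 + ds + e. Substituting each data point gives a linear system:
  81a + 27b + 9c + 3d + e = 21/2
  256a + 64b + 16c + 4d + e = 150
  625a + 125b + 25c + 5d + e = 1073/2
  1296a + 216b + 36c + 6d + e = 1350
  2401a + 343b + 49c + 7d + e = 5637/2
Solving the system yields a = 2, b = -6, c = 3/2, d = 1, e = -6.
So g(s) = 2s^4 - 6s^3 + (3/2)s^2 + s - 6.
The constant term is -6.

-6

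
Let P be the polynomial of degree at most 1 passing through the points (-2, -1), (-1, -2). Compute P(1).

Using the Lagrange interpolation formula with nodes -2, -1:
  L_0(n) = (n + 1) / -1
  L_1(n) = (n + 2) / 1
Then P(n) = -1·L_0(n) - 2·L_1(n).
Expanding and collecting terms gives P(n) = -n - 3.
Evaluating at n = 1: P(1) = -4.

-4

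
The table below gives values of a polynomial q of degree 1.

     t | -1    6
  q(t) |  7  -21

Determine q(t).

q(t) = -4t + 3

Write q(t) = at + b. Substituting each data point gives a linear system:
  -a + b = 7
  6a + b = -21
Solving the system yields a = -4, b = 3.
So q(t) = -4t + 3.
Check: q(-1) = 7. ✓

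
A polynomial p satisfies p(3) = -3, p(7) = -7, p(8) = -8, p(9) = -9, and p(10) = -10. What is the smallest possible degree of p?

Divided differences on the nodes 3, 7, 8, 9, 10:
  order 0: -3  -7  -8  -9  -10
  order 1: -1  -1  -1  -1
  order 2: 0  0  0
  order 3: 0  0
  order 4: 0
The order-1 divided differences are all -1 (nonzero) and every higher order vanishes, so the data lies on a polynomial of degree exactly 1.

1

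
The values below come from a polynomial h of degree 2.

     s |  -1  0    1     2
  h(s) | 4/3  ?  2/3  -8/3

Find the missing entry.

The 3 known points determine the degree-2 polynomial uniquely.
Write h(s) = as^2 + bs + c. Substituting each data point gives a linear system:
  a - b + c = 4/3
  a + b + c = 2/3
  4a + 2b + c = -8/3
Solving the system yields a = -1, b = -1/3, c = 2.
So h(s) = -s^2 - (1/3)s + 2.
Then h(0) = 2.

2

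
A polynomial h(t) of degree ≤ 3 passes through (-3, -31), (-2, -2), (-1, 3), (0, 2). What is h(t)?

Write h(t) = at^3 + bt^2 + ct + d. Substituting each data point gives a linear system:
  -27a + 9b - 3c + d = -31
  -8a + 4b - 2c + d = -2
  -a + b - c + d = 3
  d = 2
Solving the system yields a = 3, b = 6, c = 2, d = 2.
So h(t) = 3t^3 + 6t^2 + 2t + 2.
Check: h(-2) = -2. ✓

h(t) = 3t^3 + 6t^2 + 2t + 2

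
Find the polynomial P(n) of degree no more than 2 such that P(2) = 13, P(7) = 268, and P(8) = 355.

P(n) = 6n^2 - 3n - 5

Write P(n) = an^2 + bn + c. Substituting each data point gives a linear system:
  4a + 2b + c = 13
  49a + 7b + c = 268
  64a + 8b + c = 355
Solving the system yields a = 6, b = -3, c = -5.
So P(n) = 6n^2 - 3n - 5.
Check: P(2) = 13. ✓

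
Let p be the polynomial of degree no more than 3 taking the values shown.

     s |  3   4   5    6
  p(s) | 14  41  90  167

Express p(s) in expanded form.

Using the Lagrange interpolation formula with nodes 3, 4, 5, 6:
  L_0(s) = (s - 4)(s - 5)(s - 6) / -6
  L_1(s) = (s - 3)(s - 5)(s - 6) / 2
  L_2(s) = (s - 3)(s - 4)(s - 6) / -2
  L_3(s) = (s - 3)(s - 4)(s - 5) / 6
Then p(s) = 14·L_0(s) + 41·L_1(s) + 90·L_2(s) + 167·L_3(s).
Expanding and collecting terms gives p(s) = s³ - s² - 3s + 5.
Check: p(3) = 14. ✓

p(s) = s^3 - s^2 - 3s + 5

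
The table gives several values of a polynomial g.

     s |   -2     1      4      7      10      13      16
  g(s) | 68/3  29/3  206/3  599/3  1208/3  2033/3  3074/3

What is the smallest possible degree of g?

Forward differences of the values at s = -2, 1, 4, 7, 10, 13, 16:
  g  : 68/3  29/3  206/3  599/3  1208/3  2033/3  3074/3
  Δ  : -13  59  131  203  275  347
  Δ^2: 72  72  72  72  72
  Δ^3: 0  0  0  0
  Δ^4: 0  0  0
  Δ^5: 0  0
  Δ^6: 0
The second differences are constant (72) and nonzero, while all higher differences vanish, so the minimal degree is 2.

2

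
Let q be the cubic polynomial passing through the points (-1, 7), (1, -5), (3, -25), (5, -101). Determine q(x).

Write q(x) = ax^3 + bx^2 + cx + d. Substituting each data point gives a linear system:
  -a + b - c + d = 7
  a + b + c + d = -5
  27a + 9b + 3c + d = -25
  125a + 25b + 5c + d = -101
Solving the system yields a = -1, b = 2, c = -5, d = -1.
So q(x) = -x³ + 2x² - 5x - 1.
Check: q(1) = -5. ✓

q(x) = -x^3 + 2x^2 - 5x - 1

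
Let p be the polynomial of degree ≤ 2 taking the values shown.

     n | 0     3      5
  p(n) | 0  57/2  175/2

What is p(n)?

Write p(n) = an^2 + bn + c. Substituting each data point gives a linear system:
  c = 0
  9a + 3b + c = 57/2
  25a + 5b + c = 175/2
Solving the system yields a = 4, b = -5/2, c = 0.
So p(n) = 4n^2 - (5/2)n.
Check: p(0) = 0. ✓

p(n) = 4n^2 - (5/2)n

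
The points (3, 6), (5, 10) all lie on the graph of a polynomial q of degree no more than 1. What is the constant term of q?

0

Write q(n) = an + b. Substituting each data point gives a linear system:
  3a + b = 6
  5a + b = 10
Solving the system yields a = 2, b = 0.
So q(n) = 2n.
The constant term is 0.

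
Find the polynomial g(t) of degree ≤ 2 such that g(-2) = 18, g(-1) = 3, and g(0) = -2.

g(t) = 5t^2 - 2

Using the Lagrange interpolation formula with nodes -2, -1, 0:
  L_0(t) = (t + 1)t / 2
  L_1(t) = (t + 2)t / -1
  L_2(t) = (t + 2)(t + 1) / 2
Then g(t) = 18·L_0(t) + 3·L_1(t) - 2·L_2(t).
Expanding and collecting terms gives g(t) = 5t^2 - 2.
Check: g(0) = -2. ✓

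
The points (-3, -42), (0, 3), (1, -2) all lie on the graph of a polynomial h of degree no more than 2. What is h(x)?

h(x) = -5x^2 + 3

Write h(x) = ax^2 + bx + c. Substituting each data point gives a linear system:
  9a - 3b + c = -42
  c = 3
  a + b + c = -2
Solving the system yields a = -5, b = 0, c = 3.
So h(x) = -5x^2 + 3.
Check: h(-3) = -42. ✓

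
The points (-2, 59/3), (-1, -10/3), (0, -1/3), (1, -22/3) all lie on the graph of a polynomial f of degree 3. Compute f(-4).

Using the Lagrange interpolation formula with nodes -2, -1, 0, 1:
  L_0(t) = (t + 1)t(t - 1) / -6
  L_1(t) = (t + 2)t(t - 1) / 2
  L_2(t) = (t + 2)(t + 1)(t - 1) / -2
  L_3(t) = (t + 2)(t + 1)t / 6
Then f(t) = 59/3·L_0(t) - 10/3·L_1(t) - 1/3·L_2(t) - 22/3·L_3(t).
Expanding and collecting terms gives f(t) = -6t³ - 5t² + 4t - 1/3.
Evaluating at t = -4: f(-4) = 863/3.

863/3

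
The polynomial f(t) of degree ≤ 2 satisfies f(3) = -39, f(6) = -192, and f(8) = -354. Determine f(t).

f(t) = -6t^2 + 3t + 6

Write f(t) = at^2 + bt + c. Substituting each data point gives a linear system:
  9a + 3b + c = -39
  36a + 6b + c = -192
  64a + 8b + c = -354
Solving the system yields a = -6, b = 3, c = 6.
So f(t) = -6t^2 + 3t + 6.
Check: f(6) = -192. ✓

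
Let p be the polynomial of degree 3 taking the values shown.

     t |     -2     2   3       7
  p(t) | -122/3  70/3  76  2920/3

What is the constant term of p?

Write p(t) = at^3 + bt^2 + ct + d. Substituting each data point gives a linear system:
  -8a + 4b - 2c + d = -122/3
  8a + 4b + 2c + d = 70/3
  27a + 9b + 3c + d = 76
  343a + 49b + 7c + d = 2920/3
Solving the system yields a = 3, b = -5/3, c = 4, d = -2.
So p(t) = 3t^3 - (5/3)t^2 + 4t - 2.
The constant term is -2.

-2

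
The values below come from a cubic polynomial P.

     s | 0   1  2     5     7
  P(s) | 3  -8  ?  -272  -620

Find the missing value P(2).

-35

The 4 known points determine the degree-3 polynomial uniquely.
Write P(s) = as^3 + bs^2 + cs + d. Substituting each data point gives a linear system:
  d = 3
  a + b + c + d = -8
  125a + 25b + 5c + d = -272
  343a + 49b + 7c + d = -620
Solving the system yields a = -1, b = -5, c = -5, d = 3.
So P(s) = -s^3 - 5s^2 - 5s + 3.
Then P(2) = -35.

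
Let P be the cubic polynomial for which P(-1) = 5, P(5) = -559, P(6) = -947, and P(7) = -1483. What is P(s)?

P(s) = -4s^3 - 2s^2 - 2s + 1

Write P(s) = as^3 + bs^2 + cs + d. Substituting each data point gives a linear system:
  -a + b - c + d = 5
  125a + 25b + 5c + d = -559
  216a + 36b + 6c + d = -947
  343a + 49b + 7c + d = -1483
Solving the system yields a = -4, b = -2, c = -2, d = 1.
So P(s) = -4s^3 - 2s^2 - 2s + 1.
Check: P(5) = -559. ✓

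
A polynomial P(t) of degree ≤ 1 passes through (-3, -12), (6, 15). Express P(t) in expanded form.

Using the Lagrange interpolation formula with nodes -3, 6:
  L_0(t) = (t - 6) / -9
  L_1(t) = (t + 3) / 9
Then P(t) = -12·L_0(t) + 15·L_1(t).
Expanding and collecting terms gives P(t) = 3t - 3.
Check: P(6) = 15. ✓

P(t) = 3t - 3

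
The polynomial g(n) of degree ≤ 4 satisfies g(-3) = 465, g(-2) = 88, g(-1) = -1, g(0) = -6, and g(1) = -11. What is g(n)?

g(n) = 5n^4 - 4n^3 - 5n^2 - n - 6

Write g(n) = an^4 + bn^3 + cn^2 + dn + e. Substituting each data point gives a linear system:
  81a - 27b + 9c - 3d + e = 465
  16a - 8b + 4c - 2d + e = 88
  a - b + c - d + e = -1
  e = -6
  a + b + c + d + e = -11
Solving the system yields a = 5, b = -4, c = -5, d = -1, e = -6.
So g(n) = 5n⁴ - 4n³ - 5n² - n - 6.
Check: g(-3) = 465. ✓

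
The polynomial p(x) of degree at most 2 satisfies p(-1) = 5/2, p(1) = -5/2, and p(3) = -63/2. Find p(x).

Write p(x) = ax^2 + bx + c. Substituting each data point gives a linear system:
  a - b + c = 5/2
  a + b + c = -5/2
  9a + 3b + c = -63/2
Solving the system yields a = -3, b = -5/2, c = 3.
So p(x) = -3x^2 - (5/2)x + 3.
Check: p(-1) = 5/2. ✓

p(x) = -3x^2 - (5/2)x + 3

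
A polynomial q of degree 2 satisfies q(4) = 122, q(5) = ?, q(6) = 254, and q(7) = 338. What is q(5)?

182

On equispaced nodes a degree-2 polynomial has vanishing third forward difference, so
  - q(4) + 3·q(5) - 3·q(6) + q(7) = 0.
Substituting the known values and solving for q(5):
  3·q(5) = 546
  q(5) = 182.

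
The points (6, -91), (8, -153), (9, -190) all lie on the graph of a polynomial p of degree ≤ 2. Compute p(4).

Using the Lagrange interpolation formula with nodes 6, 8, 9:
  L_0(t) = (t - 8)(t - 9) / 6
  L_1(t) = (t - 6)(t - 9) / -2
  L_2(t) = (t - 6)(t - 8) / 3
Then p(t) = -91·L_0(t) - 153·L_1(t) - 190·L_2(t).
Expanding and collecting terms gives p(t) = -2t^2 - 3t - 1.
Evaluating at t = 4: p(4) = -45.

-45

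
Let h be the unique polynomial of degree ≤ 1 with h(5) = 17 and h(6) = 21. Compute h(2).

Using the Lagrange interpolation formula with nodes 5, 6:
  L_0(n) = (n - 6) / -1
  L_1(n) = (n - 5) / 1
Then h(n) = 17·L_0(n) + 21·L_1(n).
Expanding and collecting terms gives h(n) = 4n - 3.
Evaluating at n = 2: h(2) = 5.

5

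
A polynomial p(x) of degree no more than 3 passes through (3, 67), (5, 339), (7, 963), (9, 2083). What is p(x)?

Write p(x) = ax^3 + bx^2 + cx + d. Substituting each data point gives a linear system:
  27a + 9b + 3c + d = 67
  125a + 25b + 5c + d = 339
  343a + 49b + 7c + d = 963
  729a + 81b + 9c + d = 2083
Solving the system yields a = 3, b = -1, c = -3, d = 4.
So p(x) = 3x^3 - x^2 - 3x + 4.
Check: p(7) = 963. ✓

p(x) = 3x^3 - x^2 - 3x + 4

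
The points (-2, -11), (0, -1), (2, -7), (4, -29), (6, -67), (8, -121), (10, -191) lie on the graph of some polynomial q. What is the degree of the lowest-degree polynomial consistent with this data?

2

Forward differences of the values at t = -2, 0, 2, 4, 6, 8, 10:
  q  : -11  -1  -7  -29  -67  -121  -191
  Δ  : 10  -6  -22  -38  -54  -70
  Δ^2: -16  -16  -16  -16  -16
  Δ^3: 0  0  0  0
  Δ^4: 0  0  0
  Δ^5: 0  0
  Δ^6: 0
The second differences are constant (-16) and nonzero, while all higher differences vanish, so the minimal degree is 2.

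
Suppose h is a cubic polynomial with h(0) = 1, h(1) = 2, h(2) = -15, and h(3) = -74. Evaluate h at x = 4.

Write h(x) = ax^3 + bx^2 + cx + d. Substituting each data point gives a linear system:
  d = 1
  a + b + c + d = 2
  8a + 4b + 2c + d = -15
  27a + 9b + 3c + d = -74
Solving the system yields a = -4, b = 3, c = 2, d = 1.
So h(x) = -4x³ + 3x² + 2x + 1.
Then h(4) = -199.

-199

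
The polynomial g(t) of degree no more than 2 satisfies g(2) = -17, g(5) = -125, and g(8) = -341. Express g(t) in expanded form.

g(t) = -6t^2 + 6t - 5

Write g(t) = at^2 + bt + c. Substituting each data point gives a linear system:
  4a + 2b + c = -17
  25a + 5b + c = -125
  64a + 8b + c = -341
Solving the system yields a = -6, b = 6, c = -5.
So g(t) = -6t^2 + 6t - 5.
Check: g(8) = -341. ✓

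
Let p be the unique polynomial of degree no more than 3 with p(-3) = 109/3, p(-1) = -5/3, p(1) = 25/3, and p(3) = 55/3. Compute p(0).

1/3

Using the Lagrange interpolation formula with nodes -3, -1, 1, 3:
  L_0(s) = (s + 1)(s - 1)(s - 3) / -48
  L_1(s) = (s + 3)(s - 1)(s - 3) / 16
  L_2(s) = (s + 3)(s + 1)(s - 3) / -16
  L_3(s) = (s + 3)(s + 1)(s - 1) / 48
Then p(s) = 109/3·L_0(s) - 5/3·L_1(s) + 25/3·L_2(s) + 55/3·L_3(s).
Expanding and collecting terms gives p(s) = -s^3 + 3s^2 + 6s + 1/3.
Evaluating at s = 0: p(0) = 1/3.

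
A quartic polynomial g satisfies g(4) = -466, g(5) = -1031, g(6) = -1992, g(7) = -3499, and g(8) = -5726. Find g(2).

-44

Using the Lagrange interpolation formula with nodes 4, 5, 6, 7, 8:
  L_0(n) = (n - 5)(n - 6)(n - 7)(n - 8) / 24
  L_1(n) = (n - 4)(n - 6)(n - 7)(n - 8) / -6
  L_2(n) = (n - 4)(n - 5)(n - 7)(n - 8) / 4
  L_3(n) = (n - 4)(n - 5)(n - 6)(n - 8) / -6
  L_4(n) = (n - 4)(n - 5)(n - 6)(n - 7) / 24
Then g(n) = -466·L_0(n) - 1031·L_1(n) - 1992·L_2(n) - 3499·L_3(n) - 5726·L_4(n).
Expanding and collecting terms gives g(n) = -n^4 - 3n^3 - 2n^2 + 5n - 6.
Evaluating at n = 2: g(2) = -44.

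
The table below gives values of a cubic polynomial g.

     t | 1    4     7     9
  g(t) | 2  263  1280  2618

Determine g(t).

g(t) = 3t^3 + 6t^2 - 6t - 1

Write g(t) = at^3 + bt^2 + ct + d. Substituting each data point gives a linear system:
  a + b + c + d = 2
  64a + 16b + 4c + d = 263
  343a + 49b + 7c + d = 1280
  729a + 81b + 9c + d = 2618
Solving the system yields a = 3, b = 6, c = -6, d = -1.
So g(t) = 3t^3 + 6t^2 - 6t - 1.
Check: g(1) = 2. ✓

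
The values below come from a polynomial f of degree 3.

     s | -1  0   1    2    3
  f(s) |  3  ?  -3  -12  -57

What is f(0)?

The 4 known points determine the degree-3 polynomial uniquely.
Write f(s) = as^3 + bs^2 + cs + d. Substituting each data point gives a linear system:
  -a + b - c + d = 3
  a + b + c + d = -3
  8a + 4b + 2c + d = -12
  27a + 9b + 3c + d = -57
Solving the system yields a = -4, b = 6, c = 1, d = -6.
So f(s) = -4s^3 + 6s^2 + s - 6.
Then f(0) = -6.

-6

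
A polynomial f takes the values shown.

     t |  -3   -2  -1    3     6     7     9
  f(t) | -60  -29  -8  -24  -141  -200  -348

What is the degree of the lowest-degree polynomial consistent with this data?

2

Divided differences on the nodes -3, -2, -1, 3, 6, 7, 9:
  order 0: -60  -29  -8  -24  -141  -200  -348
  order 1: 31  21  -4  -39  -59  -74
  order 2: -5  -5  -5  -5  -5
  order 3: 0  0  0  0
  order 4: 0  0  0
  order 5: 0  0
  order 6: 0
The order-2 divided differences are all -5 (nonzero) and every higher order vanishes, so the data lies on a polynomial of degree exactly 2.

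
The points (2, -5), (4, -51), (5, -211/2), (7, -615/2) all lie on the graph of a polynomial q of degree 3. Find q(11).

-2503/2

Write q(s) = as^3 + bs^2 + cs + d. Substituting each data point gives a linear system:
  8a + 4b + 2c + d = -5
  64a + 16b + 4c + d = -51
  125a + 25b + 5c + d = -211/2
  343a + 49b + 7c + d = -615/2
Solving the system yields a = -1, b = 1/2, c = 2, d = -3.
So q(s) = -s³ + (1/2)s² + 2s - 3.
Then q(11) = -2503/2.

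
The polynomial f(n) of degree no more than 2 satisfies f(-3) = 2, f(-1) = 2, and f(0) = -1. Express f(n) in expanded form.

f(n) = -n^2 - 4n - 1

Write f(n) = an^2 + bn + c. Substituting each data point gives a linear system:
  9a - 3b + c = 2
  a - b + c = 2
  c = -1
Solving the system yields a = -1, b = -4, c = -1.
So f(n) = -n^2 - 4n - 1.
Check: f(0) = -1. ✓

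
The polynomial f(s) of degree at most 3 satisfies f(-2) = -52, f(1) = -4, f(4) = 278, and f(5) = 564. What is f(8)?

Using the Lagrange interpolation formula with nodes -2, 1, 4, 5:
  L_0(s) = (s - 1)(s - 4)(s - 5) / -126
  L_1(s) = (s + 2)(s - 4)(s - 5) / 36
  L_2(s) = (s + 2)(s - 1)(s - 5) / -18
  L_3(s) = (s + 2)(s - 1)(s - 4) / 28
Then f(s) = -52·L_0(s) - 4·L_1(s) + 278·L_2(s) + 564·L_3(s).
Expanding and collecting terms gives f(s) = 5s³ - 2s² - s - 6.
Evaluating at s = 8: f(8) = 2418.

2418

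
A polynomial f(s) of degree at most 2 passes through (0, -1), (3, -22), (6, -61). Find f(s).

f(s) = -s^2 - 4s - 1

Using the Lagrange interpolation formula with nodes 0, 3, 6:
  L_0(s) = (s - 3)(s - 6) / 18
  L_1(s) = s(s - 6) / -9
  L_2(s) = s(s - 3) / 18
Then f(s) = -1·L_0(s) - 22·L_1(s) - 61·L_2(s).
Expanding and collecting terms gives f(s) = -s² - 4s - 1.
Check: f(0) = -1. ✓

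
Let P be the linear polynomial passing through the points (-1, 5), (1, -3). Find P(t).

P(t) = -4t + 1

Write P(t) = at + b. Substituting each data point gives a linear system:
  -a + b = 5
  a + b = -3
Solving the system yields a = -4, b = 1.
So P(t) = -4t + 1.
Check: P(-1) = 5. ✓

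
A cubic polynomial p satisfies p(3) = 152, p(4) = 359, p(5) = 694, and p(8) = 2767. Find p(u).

p(u) = 5u^3 + 4u^2 - 6u - 1

Using the Lagrange interpolation formula with nodes 3, 4, 5, 8:
  L_0(u) = (u - 4)(u - 5)(u - 8) / -10
  L_1(u) = (u - 3)(u - 5)(u - 8) / 4
  L_2(u) = (u - 3)(u - 4)(u - 8) / -6
  L_3(u) = (u - 3)(u - 4)(u - 5) / 60
Then p(u) = 152·L_0(u) + 359·L_1(u) + 694·L_2(u) + 2767·L_3(u).
Expanding and collecting terms gives p(u) = 5u³ + 4u² - 6u - 1.
Check: p(5) = 694. ✓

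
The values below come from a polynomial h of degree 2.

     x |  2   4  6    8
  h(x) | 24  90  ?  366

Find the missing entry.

204

The 3 known points determine the degree-2 polynomial uniquely.
Write h(x) = ax^2 + bx + c. Substituting each data point gives a linear system:
  4a + 2b + c = 24
  16a + 4b + c = 90
  64a + 8b + c = 366
Solving the system yields a = 6, b = -3, c = 6.
So h(x) = 6x^2 - 3x + 6.
Then h(6) = 204.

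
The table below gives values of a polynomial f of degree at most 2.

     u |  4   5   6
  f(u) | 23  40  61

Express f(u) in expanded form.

Write f(u) = au^2 + bu + c. Substituting each data point gives a linear system:
  16a + 4b + c = 23
  25a + 5b + c = 40
  36a + 6b + c = 61
Solving the system yields a = 2, b = -1, c = -5.
So f(u) = 2u^2 - u - 5.
Check: f(5) = 40. ✓

f(u) = 2u^2 - u - 5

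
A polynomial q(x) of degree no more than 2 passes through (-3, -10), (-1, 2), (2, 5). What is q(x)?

q(x) = -x^2 + 2x + 5

Write q(x) = ax^2 + bx + c. Substituting each data point gives a linear system:
  9a - 3b + c = -10
  a - b + c = 2
  4a + 2b + c = 5
Solving the system yields a = -1, b = 2, c = 5.
So q(x) = -x^2 + 2x + 5.
Check: q(2) = 5. ✓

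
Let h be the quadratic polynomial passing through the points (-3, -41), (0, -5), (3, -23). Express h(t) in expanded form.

Using the Lagrange interpolation formula with nodes -3, 0, 3:
  L_0(t) = t(t - 3) / 18
  L_1(t) = (t + 3)(t - 3) / -9
  L_2(t) = (t + 3)t / 18
Then h(t) = -41·L_0(t) - 5·L_1(t) - 23·L_2(t).
Expanding and collecting terms gives h(t) = -3t^2 + 3t - 5.
Check: h(0) = -5. ✓

h(t) = -3t^2 + 3t - 5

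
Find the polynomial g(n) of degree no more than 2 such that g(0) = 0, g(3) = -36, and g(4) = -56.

g(n) = -2n^2 - 6n

Using the Lagrange interpolation formula with nodes 0, 3, 4:
  L_0(n) = (n - 3)(n - 4) / 12
  L_1(n) = n(n - 4) / -3
  L_2(n) = n(n - 3) / 4
Then g(n) = 0·L_0(n) - 36·L_1(n) - 56·L_2(n).
Expanding and collecting terms gives g(n) = -2n^2 - 6n.
Check: g(4) = -56. ✓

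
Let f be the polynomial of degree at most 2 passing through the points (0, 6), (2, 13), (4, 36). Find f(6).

Write f(u) = au^2 + bu + c. Substituting each data point gives a linear system:
  c = 6
  4a + 2b + c = 13
  16a + 4b + c = 36
Solving the system yields a = 2, b = -1/2, c = 6.
So f(u) = 2u² - (1/2)u + 6.
Then f(6) = 75.

75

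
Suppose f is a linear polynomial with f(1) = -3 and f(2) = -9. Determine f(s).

f(s) = -6s + 3

Using the Lagrange interpolation formula with nodes 1, 2:
  L_0(s) = (s - 2) / -1
  L_1(s) = (s - 1) / 1
Then f(s) = -3·L_0(s) - 9·L_1(s).
Expanding and collecting terms gives f(s) = -6s + 3.
Check: f(2) = -9. ✓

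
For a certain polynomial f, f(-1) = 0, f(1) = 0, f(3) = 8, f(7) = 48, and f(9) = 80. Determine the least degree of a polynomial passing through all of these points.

2

Divided differences on the nodes -1, 1, 3, 7, 9:
  order 0: 0  0  8  48  80
  order 1: 0  4  10  16
  order 2: 1  1  1
  order 3: 0  0
  order 4: 0
The order-2 divided differences are all 1 (nonzero) and every higher order vanishes, so the data lies on a polynomial of degree exactly 2.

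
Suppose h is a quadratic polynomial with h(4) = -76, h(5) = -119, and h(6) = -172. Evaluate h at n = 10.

Using the Lagrange interpolation formula with nodes 4, 5, 6:
  L_0(n) = (n - 5)(n - 6) / 2
  L_1(n) = (n - 4)(n - 6) / -1
  L_2(n) = (n - 4)(n - 5) / 2
Then h(n) = -76·L_0(n) - 119·L_1(n) - 172·L_2(n).
Expanding and collecting terms gives h(n) = -5n^2 + 2n - 4.
Evaluating at n = 10: h(10) = -484.

-484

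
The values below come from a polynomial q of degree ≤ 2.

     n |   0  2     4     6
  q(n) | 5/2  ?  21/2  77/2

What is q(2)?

-3/2

On equispaced nodes a degree-2 polynomial has vanishing third forward difference, so
  - q(0) + 3·q(2) - 3·q(4) + q(6) = 0.
Substituting the known values and solving for q(2):
  3·q(2) = -9/2
  q(2) = -3/2.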